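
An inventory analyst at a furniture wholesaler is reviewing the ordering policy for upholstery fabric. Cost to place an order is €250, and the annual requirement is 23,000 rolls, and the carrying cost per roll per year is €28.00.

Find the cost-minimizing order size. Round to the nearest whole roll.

Q* = √(2·D·S / H) = √(2·23,000·250 / 28) = √410,714.3 ≈ 640.87

641 rolls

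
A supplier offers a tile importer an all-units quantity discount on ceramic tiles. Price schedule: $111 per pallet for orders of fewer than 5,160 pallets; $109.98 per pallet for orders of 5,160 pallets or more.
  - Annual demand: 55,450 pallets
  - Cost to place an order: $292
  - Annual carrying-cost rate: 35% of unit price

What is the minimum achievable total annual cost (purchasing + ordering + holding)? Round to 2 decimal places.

$6,190,419.31

H₁ = 35%×$111 = $38.8500;  H₂ = 35%×$109.98 = $38.4930
EOQ₁ = √(2×55,450×292/38.8500) = 912.98  (< 5,160, feasible at tier 1)
EOQ₂ = √(2×55,450×292/38.4930) = 917.20  (< 5,160 → use Q = 5,160 at tier-2 price)
TC(tier 1 (EOQ₁), Q≈913.0) = $6,190,419.31
TC(tier 2, Q≈5,160.0) = $6,200,840.81
Minimum at tier 1 (EOQ₁): $6,190,419.31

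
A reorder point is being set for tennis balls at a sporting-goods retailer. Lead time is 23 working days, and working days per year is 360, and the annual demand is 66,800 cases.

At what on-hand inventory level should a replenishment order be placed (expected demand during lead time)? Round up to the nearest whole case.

Daily demand d = 66,800 / 360 = 185.556 cases/day
Demand during lead time = 185.556 × 23 = 4,267.78
Reorder point = 4,267.78 → round up

4,268 cases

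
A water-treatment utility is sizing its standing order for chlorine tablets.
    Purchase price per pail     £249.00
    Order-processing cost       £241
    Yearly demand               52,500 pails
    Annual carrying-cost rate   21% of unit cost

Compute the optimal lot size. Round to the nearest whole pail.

696 pails

Holding cost per pail per year: H = 21% × £249 = £52.2900
Q* = √(2·D·S / H) = √(2·52,500·241 / 52.29) = √483,935.7 ≈ 695.65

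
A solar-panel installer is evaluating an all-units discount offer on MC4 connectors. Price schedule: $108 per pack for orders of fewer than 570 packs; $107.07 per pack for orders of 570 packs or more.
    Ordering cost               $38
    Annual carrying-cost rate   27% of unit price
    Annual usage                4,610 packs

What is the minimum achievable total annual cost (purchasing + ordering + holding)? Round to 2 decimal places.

$501,076.33

H₁ = 27%×$108 = $29.1600;  H₂ = 27%×$107.07 = $28.9089
EOQ₁ = √(2×4,610×38/29.1600) = 109.61  (< 570, feasible at tier 1)
EOQ₂ = √(2×4,610×38/28.9089) = 110.09  (< 570 → use Q = 570 at tier-2 price)
TC(tier 1 (EOQ₁), Q≈109.6) = $501,076.33
TC(tier 2, Q≈570.0) = $502,139.07
Minimum at tier 1 (EOQ₁): $501,076.33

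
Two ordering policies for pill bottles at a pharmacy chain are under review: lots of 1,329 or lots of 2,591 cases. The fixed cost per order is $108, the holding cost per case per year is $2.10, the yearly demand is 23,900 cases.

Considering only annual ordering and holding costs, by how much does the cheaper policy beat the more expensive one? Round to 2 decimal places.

For each Q, cost = (D/Q)·S + (Q/2)·H.
TC(1,329) = (23,900/1,329)×108 + (1,329/2)×2.1 = $3,337.66
TC(2,591) = (23,900/2,591)×108 + (2,591/2)×2.1 = $3,716.77
Lots of 1,329 are cheaper by $379.11.

$379.11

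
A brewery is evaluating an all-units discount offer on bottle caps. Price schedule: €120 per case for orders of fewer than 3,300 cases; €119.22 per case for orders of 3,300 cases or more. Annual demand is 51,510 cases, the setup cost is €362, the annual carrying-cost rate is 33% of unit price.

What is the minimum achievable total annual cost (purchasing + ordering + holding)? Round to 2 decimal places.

€6,211,587.98

H₁ = 33%×€120 = €39.6000;  H₂ = 33%×€119.22 = €39.3426
EOQ₁ = √(2×51,510×362/39.6000) = 970.44  (< 3,300, feasible at tier 1)
EOQ₂ = √(2×51,510×362/39.3426) = 973.61  (< 3,300 → use Q = 3,300 at tier-2 price)
TC(tier 1 (EOQ₁), Q≈970.4) = €6,219,629.32
TC(tier 2, Q≈3,300.0) = €6,211,587.98
Minimum at tier 2: €6,211,587.98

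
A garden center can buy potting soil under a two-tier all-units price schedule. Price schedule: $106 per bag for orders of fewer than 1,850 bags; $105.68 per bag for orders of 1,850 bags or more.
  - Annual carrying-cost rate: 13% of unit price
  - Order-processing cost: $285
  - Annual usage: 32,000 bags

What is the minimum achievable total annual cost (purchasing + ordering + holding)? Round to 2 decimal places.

H₁ = 13%×$106 = $13.7800;  H₂ = 13%×$105.68 = $13.7384
EOQ₁ = √(2×32,000×285/13.7800) = 1,150.50  (< 1,850, feasible at tier 1)
EOQ₂ = √(2×32,000×285/13.7384) = 1,152.24  (< 1,850 → use Q = 1,850 at tier-2 price)
TC(tier 1 (EOQ₁), Q≈1,150.5) = $3,407,853.93
TC(tier 2, Q≈1,850.0) = $3,399,397.75
Minimum at tier 2: $3,399,397.75

$3,399,397.75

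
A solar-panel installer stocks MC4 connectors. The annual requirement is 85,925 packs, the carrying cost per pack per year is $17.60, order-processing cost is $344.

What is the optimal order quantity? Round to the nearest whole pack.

2DS/H = 2·85,925·344/17.6 = 3,358,886.36
EOQ = √3,358,886.36 ≈ 1,832.73

1,833 packs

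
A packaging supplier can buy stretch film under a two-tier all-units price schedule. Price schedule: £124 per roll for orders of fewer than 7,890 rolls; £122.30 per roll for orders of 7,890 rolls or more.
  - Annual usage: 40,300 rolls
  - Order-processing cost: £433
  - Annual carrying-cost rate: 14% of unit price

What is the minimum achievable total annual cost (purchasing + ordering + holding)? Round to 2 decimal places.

H₁ = 14%×£124 = £17.3600;  H₂ = 14%×£122.30 = £17.1220
EOQ₁ = √(2×40,300×433/17.3600) = 1,417.87  (< 7,890, feasible at tier 1)
EOQ₂ = √(2×40,300×433/17.1220) = 1,427.69  (< 7,890 → use Q = 7,890 at tier-2 price)
TC(tier 1 (EOQ₁), Q≈1,417.9) = £5,021,814.23
TC(tier 2, Q≈7,890.0) = £4,998,447.94
Minimum at tier 2: £4,998,447.94

£4,998,447.94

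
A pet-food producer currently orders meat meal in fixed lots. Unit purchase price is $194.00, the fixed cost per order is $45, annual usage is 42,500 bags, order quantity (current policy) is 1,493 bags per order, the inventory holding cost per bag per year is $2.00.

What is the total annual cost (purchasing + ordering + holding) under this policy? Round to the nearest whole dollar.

Ordering: D/Q × S = 42,500/1,493 × $45 = $1,280.98
Holding:  Q/2 × H = 1,493/2 × $2 = $1,493.00
Purchase cost = D·C = 42,500 × 194 = $8,245,000.00
Total = $1,280.98 + $1,493.00 + $8,245,000.00 = $8,247,773.98

$8,247,774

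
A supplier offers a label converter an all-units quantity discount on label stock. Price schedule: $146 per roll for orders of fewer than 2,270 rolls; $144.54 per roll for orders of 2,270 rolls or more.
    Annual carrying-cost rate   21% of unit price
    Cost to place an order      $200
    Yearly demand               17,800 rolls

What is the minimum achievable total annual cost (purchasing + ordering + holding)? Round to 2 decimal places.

$2,608,831.39

H₁ = 21%×$146 = $30.6600;  H₂ = 21%×$144.54 = $30.3534
EOQ₁ = √(2×17,800×200/30.6600) = 481.90  (< 2,270, feasible at tier 1)
EOQ₂ = √(2×17,800×200/30.3534) = 484.32  (< 2,270 → use Q = 2,270 at tier-2 price)
TC(tier 1 (EOQ₁), Q≈481.9) = $2,613,574.95
TC(tier 2, Q≈2,270.0) = $2,608,831.39
Minimum at tier 2: $2,608,831.39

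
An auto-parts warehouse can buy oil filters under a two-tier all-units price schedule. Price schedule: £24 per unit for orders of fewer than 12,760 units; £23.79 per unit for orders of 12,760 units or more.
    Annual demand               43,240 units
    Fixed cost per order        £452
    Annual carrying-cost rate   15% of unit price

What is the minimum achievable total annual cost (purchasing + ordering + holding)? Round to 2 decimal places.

H₁ = 15%×£24 = £3.6000;  H₂ = 15%×£23.79 = £3.5685
EOQ₁ = √(2×43,240×452/3.6000) = 3,295.15  (< 12,760, feasible at tier 1)
EOQ₂ = √(2×43,240×452/3.5685) = 3,309.67  (< 12,760 → use Q = 12,760 at tier-2 price)
TC(tier 1 (EOQ₁), Q≈3,295.2) = £1,049,622.56
TC(tier 2, Q≈12,760.0) = £1,052,978.33
Minimum at tier 1 (EOQ₁): £1,049,622.56

£1,049,622.56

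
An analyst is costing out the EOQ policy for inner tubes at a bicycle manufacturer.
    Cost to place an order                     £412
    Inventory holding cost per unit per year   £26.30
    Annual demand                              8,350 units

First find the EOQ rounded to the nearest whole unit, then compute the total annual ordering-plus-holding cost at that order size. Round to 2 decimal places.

£13,451.94

EOQ = √(2DS/H) = √(2 × 8,350 × 412 / 26.3)
    = √(261,612.17) ≈ 511.48 → Q = 511 units
Orders/yr = 8,350/511 = 16.341; ordering cost = 16.341 × £412 = £6,732.29
Average inventory = 511/2 = 255.5; holding cost = 255.5 × £26.3 = £6,719.65
Total = £6,732.29 + £6,719.65 = £13,451.94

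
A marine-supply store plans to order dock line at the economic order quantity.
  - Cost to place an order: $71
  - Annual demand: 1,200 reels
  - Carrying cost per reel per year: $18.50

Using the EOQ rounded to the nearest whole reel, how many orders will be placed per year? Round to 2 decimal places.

EOQ = √(2DS/H) = √(2 × 1,200 × 71 / 18.5)
    = √(9,210.81) ≈ 95.97 → Q = 96
N = D/Q = 1,200/96 ≈ 12.500 orders/yr

12.50 orders per year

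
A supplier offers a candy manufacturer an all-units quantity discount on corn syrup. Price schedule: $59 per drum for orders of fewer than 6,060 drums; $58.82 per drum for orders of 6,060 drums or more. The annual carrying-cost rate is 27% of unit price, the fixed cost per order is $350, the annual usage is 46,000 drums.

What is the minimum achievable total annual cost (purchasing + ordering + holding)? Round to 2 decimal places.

$2,736,648.31

H₁ = 27%×$59 = $15.9300;  H₂ = 27%×$58.82 = $15.8814
EOQ₁ = √(2×46,000×350/15.9300) = 1,421.74  (< 6,060, feasible at tier 1)
EOQ₂ = √(2×46,000×350/15.8814) = 1,423.91  (< 6,060 → use Q = 6,060 at tier-2 price)
TC(tier 1 (EOQ₁), Q≈1,421.7) = $2,736,648.31
TC(tier 2, Q≈6,060.0) = $2,756,497.41
Minimum at tier 1 (EOQ₁): $2,736,648.31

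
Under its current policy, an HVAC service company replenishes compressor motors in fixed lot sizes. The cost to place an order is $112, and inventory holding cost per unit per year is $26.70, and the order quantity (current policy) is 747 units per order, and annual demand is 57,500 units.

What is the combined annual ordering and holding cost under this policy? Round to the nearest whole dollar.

Annual ordering cost = (D/Q)·S = (57,500/747) × 112 = $8,621.15
Annual holding cost  = (Q/2)·H = (747/2) × 26.7 = $9,972.45
Total = $8,621.15 + $9,972.45 = $18,593.60

$18,594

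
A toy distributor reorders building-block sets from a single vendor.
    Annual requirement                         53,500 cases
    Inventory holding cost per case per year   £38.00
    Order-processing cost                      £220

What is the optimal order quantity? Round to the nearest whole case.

787 cases

Q* = √(2·D·S / H) = √(2·53,500·220 / 38) = √619,473.7 ≈ 787.07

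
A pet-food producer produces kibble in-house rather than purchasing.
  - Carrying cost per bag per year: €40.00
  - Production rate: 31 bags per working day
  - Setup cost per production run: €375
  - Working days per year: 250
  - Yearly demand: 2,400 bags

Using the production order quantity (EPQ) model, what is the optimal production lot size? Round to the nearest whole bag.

255 bags

Daily demand d = 2,400/250 = 9.600; p = 31; 1 − d/p = 0.69032
EPQ = √(2DS / (H(1 − d/p)))
    = √(2 × 2,400 × 375 / (40 × 0.69032)) ≈ 255.32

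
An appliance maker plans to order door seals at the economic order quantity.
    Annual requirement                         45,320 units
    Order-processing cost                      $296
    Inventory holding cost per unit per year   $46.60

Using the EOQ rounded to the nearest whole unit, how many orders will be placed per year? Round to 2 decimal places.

59.71 orders per year

Optimal lot size Q* = (2 × 45,320 × $296 / $46.6)^½ ≈ 758.77 → Q = 759
Orders per year = D/Q = 45,320 / 759 = 59.710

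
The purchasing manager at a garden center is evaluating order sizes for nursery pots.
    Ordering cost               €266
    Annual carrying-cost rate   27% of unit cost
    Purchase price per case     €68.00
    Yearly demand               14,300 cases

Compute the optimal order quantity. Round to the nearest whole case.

Carrying cost H = €68 × 27% = €18.3600/case/yr
Optimal lot size Q* = (2 × 14,300 × €266 / €18.36)^½ ≈ 643.71

644 cases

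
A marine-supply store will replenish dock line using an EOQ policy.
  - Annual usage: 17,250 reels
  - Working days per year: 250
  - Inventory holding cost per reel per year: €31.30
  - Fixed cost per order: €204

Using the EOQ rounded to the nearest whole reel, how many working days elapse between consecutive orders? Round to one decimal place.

Q* = √(2·D·S / H) = √(2·17,250·204 / 31.3) = √224,856.2 ≈ 474.19 → Q = 474 reels
Cycle time = (working days × Q)/D = (250 × 474) / 17,250 = 6.870 days

6.9 days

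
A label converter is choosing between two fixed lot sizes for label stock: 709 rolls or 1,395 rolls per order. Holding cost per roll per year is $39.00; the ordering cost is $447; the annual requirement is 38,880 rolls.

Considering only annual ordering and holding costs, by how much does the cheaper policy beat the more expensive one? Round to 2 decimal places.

For each Q, cost = (D/Q)·S + (Q/2)·H.
TC(709) = (38,880/709)×447 + (709/2)×39 = $38,338.00
TC(1,395) = (38,880/1,395)×447 + (1,395/2)×39 = $39,660.82
Lots of 709 are cheaper by $1,322.83.

$1,322.83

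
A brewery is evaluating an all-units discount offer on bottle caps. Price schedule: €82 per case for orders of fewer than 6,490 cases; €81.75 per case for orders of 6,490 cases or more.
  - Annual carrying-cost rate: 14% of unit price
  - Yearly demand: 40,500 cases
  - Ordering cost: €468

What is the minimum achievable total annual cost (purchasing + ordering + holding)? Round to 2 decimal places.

€3,341,861.06

H₁ = 14%×€82 = €11.4800;  H₂ = 14%×€81.75 = €11.4450
EOQ₁ = √(2×40,500×468/11.4800) = 1,817.17  (< 6,490, feasible at tier 1)
EOQ₂ = √(2×40,500×468/11.4450) = 1,819.94  (< 6,490 → use Q = 6,490 at tier-2 price)
TC(tier 1 (EOQ₁), Q≈1,817.2) = €3,341,861.06
TC(tier 2, Q≈6,490.0) = €3,350,934.52
Minimum at tier 1 (EOQ₁): €3,341,861.06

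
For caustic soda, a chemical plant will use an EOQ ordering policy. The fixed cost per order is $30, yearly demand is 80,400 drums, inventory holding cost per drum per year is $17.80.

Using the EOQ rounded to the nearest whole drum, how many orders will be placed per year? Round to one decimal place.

EOQ = √(2DS/H) = √(2 × 80,400 × 30 / 17.8)
    = √(271,011.24) ≈ 520.59 → Q = 521
N = D/Q = 80,400/521 ≈ 154.319 orders/yr

154.3 orders per year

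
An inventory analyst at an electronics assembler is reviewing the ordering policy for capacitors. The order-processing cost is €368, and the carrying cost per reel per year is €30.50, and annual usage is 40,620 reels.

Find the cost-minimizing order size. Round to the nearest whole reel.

Q* = √(2·D·S / H) = √(2·40,620·368 / 30.5) = √980,207.2 ≈ 990.05

990 reels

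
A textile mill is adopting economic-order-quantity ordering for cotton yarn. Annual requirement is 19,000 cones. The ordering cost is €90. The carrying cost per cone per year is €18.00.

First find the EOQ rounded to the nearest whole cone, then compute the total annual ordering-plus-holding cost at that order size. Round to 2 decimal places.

EOQ = √(2DS/H) = √(2 × 19,000 × 90 / 18)
    = √(190,000.00) ≈ 435.89 → Q = 436 cones
Annual ordering cost = (D/Q)·S = (19,000/436) × 90 = €3,922.02
Annual holding cost  = (Q/2)·H = (436/2) × 18 = €3,924.00
Total = €3,922.02 + €3,924.00 = €7,846.02

€7,846.02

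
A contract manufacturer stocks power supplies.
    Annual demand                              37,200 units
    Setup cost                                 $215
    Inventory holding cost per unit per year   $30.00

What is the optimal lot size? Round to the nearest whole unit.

Optimal lot size Q* = (2 × 37,200 × $215 / $30)^½ ≈ 730.21

730 units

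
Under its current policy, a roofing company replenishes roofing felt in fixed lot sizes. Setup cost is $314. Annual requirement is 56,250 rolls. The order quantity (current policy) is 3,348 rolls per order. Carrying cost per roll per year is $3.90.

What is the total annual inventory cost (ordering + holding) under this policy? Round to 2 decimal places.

$11,804.14

Ordering: D/Q × S = 56,250/3,348 × $314 = $5,275.54
Holding:  Q/2 × H = 3,348/2 × $3.9 = $6,528.60
Total = $5,275.54 + $6,528.60 = $11,804.14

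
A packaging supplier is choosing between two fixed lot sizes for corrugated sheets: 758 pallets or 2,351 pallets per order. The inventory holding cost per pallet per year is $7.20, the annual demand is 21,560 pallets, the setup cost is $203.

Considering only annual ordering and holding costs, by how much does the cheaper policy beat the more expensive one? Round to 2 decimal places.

For each Q, cost = (D/Q)·S + (Q/2)·H.
TC(758) = (21,560/758)×203 + (758/2)×7.2 = $8,502.78
TC(2,351) = (21,560/2,351)×203 + (2,351/2)×7.2 = $10,325.22
|ΔTC| = |$8,502.78 − $10,325.22| = $1,822.44

$1,822.44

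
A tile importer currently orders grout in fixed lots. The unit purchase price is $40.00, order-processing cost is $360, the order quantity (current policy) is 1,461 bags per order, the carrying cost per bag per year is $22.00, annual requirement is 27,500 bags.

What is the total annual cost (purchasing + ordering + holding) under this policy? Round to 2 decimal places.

$1,122,847.18

Ordering: D/Q × S = 27,500/1,461 × $360 = $6,776.18
Holding:  Q/2 × H = 1,461/2 × $22 = $16,071.00
Purchase cost = D·C = 27,500 × 40 = $1,100,000.00
Total = $6,776.18 + $16,071.00 + $1,100,000.00 = $1,122,847.18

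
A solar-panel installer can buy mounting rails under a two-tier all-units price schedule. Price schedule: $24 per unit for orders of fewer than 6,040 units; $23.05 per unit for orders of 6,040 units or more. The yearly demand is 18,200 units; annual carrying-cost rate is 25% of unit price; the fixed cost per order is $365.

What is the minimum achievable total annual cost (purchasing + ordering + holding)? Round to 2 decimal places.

H₁ = 25%×$24 = $6.0000;  H₂ = 25%×$23.05 = $5.7625
EOQ₁ = √(2×18,200×365/6.0000) = 1,488.06  (< 6,040, feasible at tier 1)
EOQ₂ = √(2×18,200×365/5.7625) = 1,518.42  (< 6,040 → use Q = 6,040 at tier-2 price)
TC(tier 1 (EOQ₁), Q≈1,488.1) = $445,728.38
TC(tier 2, Q≈6,040.0) = $438,012.58
Minimum at tier 2: $438,012.58

$438,012.58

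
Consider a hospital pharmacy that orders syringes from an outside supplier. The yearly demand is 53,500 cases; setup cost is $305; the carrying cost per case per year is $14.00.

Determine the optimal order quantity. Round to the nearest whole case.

1,527 cases

Optimal lot size Q* = (2 × 53,500 × $305 / $14)^½ ≈ 1,526.78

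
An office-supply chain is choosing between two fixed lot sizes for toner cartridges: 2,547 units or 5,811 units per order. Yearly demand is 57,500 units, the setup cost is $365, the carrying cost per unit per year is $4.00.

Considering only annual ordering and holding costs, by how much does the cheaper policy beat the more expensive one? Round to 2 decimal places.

Annual cost at Q: ordering D·S/Q plus holding Q·H/2.
TC(2,547) = (57,500/2,547)×365 + (2,547/2)×4 = $13,334.09
TC(5,811) = (57,500/5,811)×365 + (5,811/2)×4 = $15,233.68
Cheaper: Q = 2,547.  Difference = $1,899.60

$1,899.60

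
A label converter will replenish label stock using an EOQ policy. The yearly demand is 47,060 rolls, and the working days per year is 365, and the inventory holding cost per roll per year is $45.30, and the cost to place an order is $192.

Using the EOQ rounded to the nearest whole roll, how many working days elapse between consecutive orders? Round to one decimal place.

2DS/H = 2·47,060·192/45.3 = 398,919.21
EOQ = √398,919.21 ≈ 631.60 → Q = 632 rolls
Days between orders = 365 / (D/Q) = 365 / 74.462 ≈ 4.902

4.9 days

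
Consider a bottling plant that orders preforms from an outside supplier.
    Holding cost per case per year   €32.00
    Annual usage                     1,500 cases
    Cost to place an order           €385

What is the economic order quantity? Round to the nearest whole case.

190 cases

2DS/H = 2·1,500·385/32 = 36,093.75
EOQ = √36,093.75 ≈ 189.98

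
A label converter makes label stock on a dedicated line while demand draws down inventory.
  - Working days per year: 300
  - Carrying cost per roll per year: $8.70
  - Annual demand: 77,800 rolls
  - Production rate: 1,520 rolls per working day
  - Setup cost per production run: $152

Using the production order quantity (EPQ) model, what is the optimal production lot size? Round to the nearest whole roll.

d = 77,800/300 = 259.3333 rolls/day;  effective holding cost H(1 − d/p) = 8.7·(1 − 259.3333/1520) = 7.21566
Q* = √(2DS / H_eff) = √(2·77,800·152 / 7.21566) ≈ 1,810.46

1,810 rolls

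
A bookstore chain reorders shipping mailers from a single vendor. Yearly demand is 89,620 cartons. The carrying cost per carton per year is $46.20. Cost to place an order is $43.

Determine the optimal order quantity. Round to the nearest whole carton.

408 cartons

Optimal lot size Q* = (2 × 89,620 × $43 / $46.2)^½ ≈ 408.44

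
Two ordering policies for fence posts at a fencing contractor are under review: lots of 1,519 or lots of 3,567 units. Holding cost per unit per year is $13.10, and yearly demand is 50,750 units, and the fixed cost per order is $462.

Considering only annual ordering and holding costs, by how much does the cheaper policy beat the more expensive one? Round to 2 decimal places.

TC(Q) = (D/Q)S + (Q/2)H
TC(1,519) = (50,750/1,519)×462 + (1,519/2)×13.1 = $25,384.93
TC(3,567) = (50,750/3,567)×462 + (3,567/2)×13.1 = $29,937.02
Lots of 1,519 are cheaper by $4,552.09.

$4,552.09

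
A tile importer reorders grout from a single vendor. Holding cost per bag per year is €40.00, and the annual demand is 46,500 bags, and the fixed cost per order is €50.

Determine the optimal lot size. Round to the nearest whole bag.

341 bags

2DS/H = 2·46,500·50/40 = 116,250.00
EOQ = √116,250.00 ≈ 340.95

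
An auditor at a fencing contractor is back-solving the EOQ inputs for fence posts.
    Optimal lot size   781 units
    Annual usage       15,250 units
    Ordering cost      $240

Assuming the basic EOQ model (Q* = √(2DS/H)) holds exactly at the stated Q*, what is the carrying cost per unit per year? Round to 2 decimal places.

From Q* = √(2DS/H) ⇒ Q*² = 2DS/H.
H = 2DS / Q² = 2 × 15,250 × 240 / 781² = 12.0008

$12.00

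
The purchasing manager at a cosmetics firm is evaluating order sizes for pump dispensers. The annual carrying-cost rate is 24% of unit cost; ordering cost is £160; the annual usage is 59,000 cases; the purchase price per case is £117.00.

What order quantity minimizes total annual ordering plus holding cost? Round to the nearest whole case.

H = i·C = 0.24 × £117 = £28.0800 per case-year
EOQ = √(2DS/H) = √(2 × 59,000 × 160 / 28.08)
    = √(672,364.67) ≈ 819.98

820 cases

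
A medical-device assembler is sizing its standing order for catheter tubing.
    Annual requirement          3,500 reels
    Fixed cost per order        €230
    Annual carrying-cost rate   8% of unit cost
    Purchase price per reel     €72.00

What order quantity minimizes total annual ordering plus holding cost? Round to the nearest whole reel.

H = i·C = 0.08 × €72 = €5.7600 per reel-year
2DS/H = 2·3,500·230/5.76 = 279,513.89
EOQ = √279,513.89 ≈ 528.69

529 reels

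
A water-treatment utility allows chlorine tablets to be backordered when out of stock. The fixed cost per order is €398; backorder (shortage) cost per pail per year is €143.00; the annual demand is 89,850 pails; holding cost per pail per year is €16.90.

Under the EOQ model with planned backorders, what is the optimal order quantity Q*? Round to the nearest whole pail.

Basic EOQ = √(2·89,850·398/16.9) = 2,057.180
Backorder adjustment √((H+b)/b) = √((16.9+143)/143) = 1.0574
Q* = 2,057.180 × 1.0574 ≈ 2,175.35

2,175 pails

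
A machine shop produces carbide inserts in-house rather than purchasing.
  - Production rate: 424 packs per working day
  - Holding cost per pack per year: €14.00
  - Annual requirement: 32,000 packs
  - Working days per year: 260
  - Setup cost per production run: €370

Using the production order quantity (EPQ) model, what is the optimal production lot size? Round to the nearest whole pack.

1,544 packs

d = 32,000/260 = 123.0769 packs/day;  effective holding cost H(1 − d/p) = 14·(1 − 123.0769/424) = 9.93614
Q* = √(2DS / H_eff) = √(2·32,000·370 / 9.93614) ≈ 1,543.77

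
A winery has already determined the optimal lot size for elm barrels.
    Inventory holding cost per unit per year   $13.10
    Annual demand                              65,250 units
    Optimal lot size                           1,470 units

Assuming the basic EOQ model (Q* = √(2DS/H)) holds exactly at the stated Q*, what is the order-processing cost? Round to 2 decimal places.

From Q* = √(2DS/H) ⇒ Q*² = 2DS/H.
S = Q²H / (2D) = 1,470² × 13.1 / (2 × 65,250) = 216.9179

$216.92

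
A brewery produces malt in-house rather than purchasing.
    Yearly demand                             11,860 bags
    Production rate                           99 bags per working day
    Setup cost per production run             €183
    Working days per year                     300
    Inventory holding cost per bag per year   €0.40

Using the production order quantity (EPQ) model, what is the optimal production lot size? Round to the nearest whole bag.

4,250 bags

d = 11,860/300 = 39.5333 bags/day;  effective holding cost H(1 − d/p) = 0.4·(1 − 39.5333/99) = 0.24027
Q* = √(2DS / H_eff) = √(2·11,860·183 / 0.24027) ≈ 4,250.44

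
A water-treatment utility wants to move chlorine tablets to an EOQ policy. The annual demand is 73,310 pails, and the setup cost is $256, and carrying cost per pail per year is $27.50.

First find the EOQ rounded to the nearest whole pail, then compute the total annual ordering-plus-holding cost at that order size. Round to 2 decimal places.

EOQ = √(2DS/H) = √(2 × 73,310 × 256 / 27.5)
    = √(1,364,898.91) ≈ 1,168.29 → Q = 1,168 pails
Ordering: D/Q × S = 73,310/1,168 × $256 = $16,067.95
Holding:  Q/2 × H = 1,168/2 × $27.5 = $16,060.00
Total = $16,067.95 + $16,060.00 = $32,127.95

$32,127.95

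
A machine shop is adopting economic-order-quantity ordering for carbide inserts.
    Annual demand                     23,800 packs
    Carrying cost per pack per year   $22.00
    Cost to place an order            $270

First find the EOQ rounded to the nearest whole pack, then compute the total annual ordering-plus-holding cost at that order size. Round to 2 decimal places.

2DS/H = 2·23,800·270/22 = 584,181.82
EOQ = √584,181.82 ≈ 764.32 → Q = 764 packs
Annual ordering cost = (D/Q)·S = (23,800/764) × 270 = $8,410.99
Annual holding cost  = (Q/2)·H = (764/2) × 22 = $8,404.00
Total = $8,410.99 + $8,404.00 = $16,814.99

$16,814.99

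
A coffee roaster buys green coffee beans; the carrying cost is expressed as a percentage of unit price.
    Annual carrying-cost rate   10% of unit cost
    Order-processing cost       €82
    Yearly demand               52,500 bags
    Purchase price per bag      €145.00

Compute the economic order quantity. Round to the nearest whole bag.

771 bags

Carrying cost H = €145 × 10% = €14.5000/bag/yr
2DS/H = 2·52,500·82/14.5 = 593,793.10
EOQ = √593,793.10 ≈ 770.58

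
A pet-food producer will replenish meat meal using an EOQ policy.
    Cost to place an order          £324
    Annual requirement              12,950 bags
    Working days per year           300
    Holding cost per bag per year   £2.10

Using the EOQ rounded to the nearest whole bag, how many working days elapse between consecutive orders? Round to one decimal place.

Q* = √(2·D·S / H) = √(2·12,950·324 / 2.1) = √3,996,000.0 ≈ 1,999.00 → Q = 1,999 bags
Cycle time = (working days × Q)/D = (300 × 1,999) / 12,950 = 46.309 days

46.3 days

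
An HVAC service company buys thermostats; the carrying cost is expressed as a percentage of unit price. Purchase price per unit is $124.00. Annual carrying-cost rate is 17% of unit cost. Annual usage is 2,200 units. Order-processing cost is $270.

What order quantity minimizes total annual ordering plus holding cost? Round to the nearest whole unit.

Holding cost per unit per year: H = 17% × $124 = $21.0800
2DS/H = 2·2,200·270/21.08 = 56,356.74
EOQ = √56,356.74 ≈ 237.40

237 units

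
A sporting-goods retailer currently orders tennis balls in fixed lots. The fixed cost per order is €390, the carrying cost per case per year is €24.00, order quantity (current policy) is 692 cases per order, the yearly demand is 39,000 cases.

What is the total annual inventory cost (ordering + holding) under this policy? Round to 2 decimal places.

Orders/yr = 39,000/692 = 56.358; ordering cost = 56.358 × €390 = €21,979.77
Average inventory = 692/2 = 346; holding cost = 346 × €24 = €8,304.00
Total = €21,979.77 + €8,304.00 = €30,283.77

€30,283.77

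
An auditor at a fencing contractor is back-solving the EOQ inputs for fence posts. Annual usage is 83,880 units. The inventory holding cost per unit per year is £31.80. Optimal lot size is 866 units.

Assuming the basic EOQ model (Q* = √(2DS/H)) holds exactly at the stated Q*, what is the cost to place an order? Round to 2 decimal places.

£142.16

Since Q* = (2DS/H)^½, squaring gives Q*²·H = 2DS.
S = Q²H / (2D) = 866² × 31.8 / (2 × 83,880) = 142.1590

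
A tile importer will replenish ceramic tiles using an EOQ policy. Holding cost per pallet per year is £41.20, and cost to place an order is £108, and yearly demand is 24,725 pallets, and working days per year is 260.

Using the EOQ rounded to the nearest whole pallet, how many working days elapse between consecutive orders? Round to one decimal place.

EOQ = √(2DS/H) = √(2 × 24,725 × 108 / 41.2)
    = √(129,626.21) ≈ 360.04 → Q = 360 pallets
Cycle time = (working days × Q)/D = (260 × 360) / 24,725 = 3.786 days

3.8 days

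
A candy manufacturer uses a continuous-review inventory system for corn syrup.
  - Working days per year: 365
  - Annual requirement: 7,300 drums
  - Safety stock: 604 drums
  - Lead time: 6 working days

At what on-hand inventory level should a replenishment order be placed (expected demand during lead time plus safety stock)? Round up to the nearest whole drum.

724 drums

Daily demand d = 7,300 / 365 = 20.000 drums/day
Demand during lead time = 20.000 × 6 = 120.00
Reorder point = 120.00 + 604 = 724.00 → round up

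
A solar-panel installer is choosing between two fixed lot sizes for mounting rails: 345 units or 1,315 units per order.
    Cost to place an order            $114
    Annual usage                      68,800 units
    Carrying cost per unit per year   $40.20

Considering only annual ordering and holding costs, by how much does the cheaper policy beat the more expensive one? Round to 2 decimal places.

TC(Q) = (D/Q)S + (Q/2)H
TC(345) = (68,800/345)×114 + (345/2)×40.2 = $29,668.41
TC(1,315) = (68,800/1,315)×114 + (1,315/2)×40.2 = $32,395.91
Lots of 345 are cheaper by $2,727.50.

$2,727.50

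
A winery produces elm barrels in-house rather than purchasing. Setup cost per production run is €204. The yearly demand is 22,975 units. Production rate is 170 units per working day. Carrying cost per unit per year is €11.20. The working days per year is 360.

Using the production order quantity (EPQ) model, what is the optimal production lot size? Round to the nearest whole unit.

1,158 units

Daily demand d = 22,975/360 = 63.819; p = 170; 1 − d/p = 0.62459
EPQ = √(2DS / (H(1 − d/p)))
    = √(2 × 22,975 × 204 / (11.2 × 0.62459)) ≈ 1,157.58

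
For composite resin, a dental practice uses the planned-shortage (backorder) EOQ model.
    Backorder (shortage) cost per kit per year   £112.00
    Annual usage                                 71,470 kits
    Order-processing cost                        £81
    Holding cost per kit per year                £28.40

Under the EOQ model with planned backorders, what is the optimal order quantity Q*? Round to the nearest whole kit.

715 kits

Q* = √(2DS/H) · √((H + b)/b)
   = √(2 × 71,470 × 81 / 28.4) · √((28.4 + 112) / 112)
   = 638.499 × 1.1196 ≈ 714.88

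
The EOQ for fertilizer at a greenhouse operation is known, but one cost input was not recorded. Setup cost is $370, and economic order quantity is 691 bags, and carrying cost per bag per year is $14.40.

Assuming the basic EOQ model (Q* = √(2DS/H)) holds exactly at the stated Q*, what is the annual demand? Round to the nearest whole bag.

9,292 bags per year

Since Q* = (2DS/H)^½, squaring gives Q*²·H = 2DS.
D = Q²H / (2S) = 691² × 14.4 / (2 × 370) = 9,291.52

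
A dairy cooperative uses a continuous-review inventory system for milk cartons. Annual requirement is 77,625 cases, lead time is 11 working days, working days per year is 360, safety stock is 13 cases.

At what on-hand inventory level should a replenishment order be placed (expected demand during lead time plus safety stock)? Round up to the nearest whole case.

Daily demand d = 77,625 / 360 = 215.625 cases/day
Demand during lead time = 215.625 × 11 = 2,371.88
Reorder point = 2,371.88 + 13 = 2,384.88 → round up

2,385 cases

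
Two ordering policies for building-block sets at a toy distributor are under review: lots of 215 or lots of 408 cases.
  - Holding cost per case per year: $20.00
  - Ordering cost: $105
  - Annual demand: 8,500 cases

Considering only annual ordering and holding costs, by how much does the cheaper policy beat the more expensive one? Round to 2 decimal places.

$33.66

For each Q, cost = (D/Q)·S + (Q/2)·H.
TC(215) = (8,500/215)×105 + (215/2)×20 = $6,301.16
TC(408) = (8,500/408)×105 + (408/2)×20 = $6,267.50
|ΔTC| = |$6,301.16 − $6,267.50| = $33.66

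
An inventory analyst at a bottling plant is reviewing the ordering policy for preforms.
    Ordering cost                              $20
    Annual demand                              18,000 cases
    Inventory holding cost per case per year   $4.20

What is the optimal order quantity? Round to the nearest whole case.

414 cases

EOQ = √(2DS/H) = √(2 × 18,000 × 20 / 4.2)
    = √(171,428.57) ≈ 414.04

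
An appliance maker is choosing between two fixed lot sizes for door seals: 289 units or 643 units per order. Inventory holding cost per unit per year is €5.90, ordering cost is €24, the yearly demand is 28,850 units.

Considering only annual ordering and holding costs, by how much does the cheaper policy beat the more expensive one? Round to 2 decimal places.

€274.72

Annual cost at Q: ordering D·S/Q plus holding Q·H/2.
TC(289) = (28,850/289)×24 + (289/2)×5.9 = €3,248.40
TC(643) = (28,850/643)×24 + (643/2)×5.9 = €2,973.68
Lots of 643 are cheaper by €274.72.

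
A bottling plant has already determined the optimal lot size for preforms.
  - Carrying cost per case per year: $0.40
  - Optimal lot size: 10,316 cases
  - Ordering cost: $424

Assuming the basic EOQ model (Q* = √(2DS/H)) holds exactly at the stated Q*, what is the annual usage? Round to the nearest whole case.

50,198 cases per year

Since Q* = (2DS/H)^½, squaring gives Q*²·H = 2DS.
D = Q²H / (2S) = 10,316² × 0.4 / (2 × 424) = 50,198.05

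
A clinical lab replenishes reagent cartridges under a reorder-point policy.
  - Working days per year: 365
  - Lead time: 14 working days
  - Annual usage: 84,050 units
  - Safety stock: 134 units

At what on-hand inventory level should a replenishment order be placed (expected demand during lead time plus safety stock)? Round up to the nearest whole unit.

Daily demand d = 84,050 / 365 = 230.274 units/day
Demand during lead time = 230.274 × 14 = 3,223.84
Reorder point = 3,223.84 + 134 = 3,357.84 → round up

3,358 units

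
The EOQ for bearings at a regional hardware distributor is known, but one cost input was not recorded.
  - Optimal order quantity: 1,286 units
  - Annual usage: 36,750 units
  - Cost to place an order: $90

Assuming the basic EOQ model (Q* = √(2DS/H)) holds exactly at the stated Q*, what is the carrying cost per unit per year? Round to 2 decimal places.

Since Q* = (2DS/H)^½, squaring gives Q*²·H = 2DS.
H = 2DS / Q² = 2 × 36,750 × 90 / 1,286² = 3.9999

$4.00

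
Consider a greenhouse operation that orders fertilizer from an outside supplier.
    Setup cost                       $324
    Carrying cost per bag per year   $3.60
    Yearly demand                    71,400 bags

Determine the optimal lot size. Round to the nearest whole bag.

3,585 bags

Optimal lot size Q* = (2 × 71,400 × $324 / $3.6)^½ ≈ 3,584.97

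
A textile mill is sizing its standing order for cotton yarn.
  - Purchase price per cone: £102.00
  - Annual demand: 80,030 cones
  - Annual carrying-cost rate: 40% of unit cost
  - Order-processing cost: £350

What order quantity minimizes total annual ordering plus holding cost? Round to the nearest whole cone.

Holding cost per cone per year: H = 40% × £102 = £40.8000
Q* = √(2·D·S / H) = √(2·80,030·350 / 40.8) = √1,373,063.7 ≈ 1,171.78

1,172 cones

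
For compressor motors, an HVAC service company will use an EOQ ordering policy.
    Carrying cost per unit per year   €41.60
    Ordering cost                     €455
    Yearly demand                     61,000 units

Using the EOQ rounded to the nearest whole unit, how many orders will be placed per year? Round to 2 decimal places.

52.81 orders per year

Optimal lot size Q* = (2 × 61,000 × €455 / €41.6)^½ ≈ 1,155.15 → Q = 1,155
Orders per year = D/Q = 61,000 / 1,155 = 52.814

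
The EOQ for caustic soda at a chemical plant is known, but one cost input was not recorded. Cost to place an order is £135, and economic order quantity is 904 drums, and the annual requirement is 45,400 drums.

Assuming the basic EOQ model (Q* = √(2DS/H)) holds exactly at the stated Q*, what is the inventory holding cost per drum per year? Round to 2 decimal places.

Since Q* = (2DS/H)^½, squaring gives Q*²·H = 2DS.
H = 2DS / Q² = 2 × 45,400 × 135 / 904² = 14.9997

£15.00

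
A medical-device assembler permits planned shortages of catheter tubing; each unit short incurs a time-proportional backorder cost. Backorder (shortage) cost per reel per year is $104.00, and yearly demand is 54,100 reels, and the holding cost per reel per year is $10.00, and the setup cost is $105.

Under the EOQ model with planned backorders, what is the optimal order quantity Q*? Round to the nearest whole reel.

1,116 reels

Basic EOQ = √(2·54,100·105/10) = 1,065.880
Backorder adjustment √((H+b)/b) = √((10+104)/104) = 1.0470
Q* = 1,065.880 × 1.0470 ≈ 1,115.95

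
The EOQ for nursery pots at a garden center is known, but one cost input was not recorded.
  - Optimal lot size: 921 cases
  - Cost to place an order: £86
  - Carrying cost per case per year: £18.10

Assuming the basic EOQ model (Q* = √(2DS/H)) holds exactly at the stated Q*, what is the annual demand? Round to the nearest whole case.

89,263 cases per year

Since Q* = (2DS/H)^½, squaring gives Q*²·H = 2DS.
D = Q²H / (2S) = 921² × 18.1 / (2 × 86) = 89,262.57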